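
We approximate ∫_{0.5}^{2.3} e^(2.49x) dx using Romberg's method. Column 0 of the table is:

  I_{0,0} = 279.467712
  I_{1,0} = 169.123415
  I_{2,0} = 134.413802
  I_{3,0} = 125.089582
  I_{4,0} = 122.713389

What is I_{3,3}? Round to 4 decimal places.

Richardson extrapolation on the trapezoidal column (denominator 4−1=3):
I_{1,1} = (4·169.123415 − 279.467712) / 3 = 132.341983
I_{2,1} = (4·134.413802 − 169.123415) / 3 = 122.843931
I_{3,1} = 125.089582 + (125.089582 − 134.413802)/3 = 121.981509
I_{2,2} = (16·122.843931 − 132.341983) / 15 = 122.210728
I_{3,2} = 121.981509 + (121.981509 − 122.843931)/15 = 121.924014
I_{3,3} = 121.924014 + (121.924014 − 122.210728)/63 = 121.919463

121.9195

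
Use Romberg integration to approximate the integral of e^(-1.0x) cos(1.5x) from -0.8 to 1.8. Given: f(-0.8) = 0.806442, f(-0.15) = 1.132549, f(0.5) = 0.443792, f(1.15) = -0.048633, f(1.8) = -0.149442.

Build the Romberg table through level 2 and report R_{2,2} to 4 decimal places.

1.2887

R_{0,0} (trapezoid, 1 panel, h=2.6000): 0.854100
R_{1,0} (trapezoid, 2 panels, h=1.3000): 1.003980
R_{2,0} (trapezoid, 4 panels, h=0.6500): 1.206535
R_{1,1} = 1.003980 + (1.003980 − 0.854100)/3 = 1.053940
R_{2,1} = 1.206535 + (1.206535 − 1.003980)/3 = 1.274053
R_{2,2} = 1.274053 + (1.274053 − 1.053940)/15 = 1.288727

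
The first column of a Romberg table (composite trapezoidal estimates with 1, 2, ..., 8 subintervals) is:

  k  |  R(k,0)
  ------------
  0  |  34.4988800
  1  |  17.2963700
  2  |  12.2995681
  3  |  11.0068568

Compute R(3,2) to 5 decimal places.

Richardson extrapolation on the trapezoidal column (denominator 4−1=3):
R(2,1) = (4·12.2995681 − 17.2963700) / 3 = 10.6339675
R(3,1) = 11.0068568 + (11.0068568 − 12.2995681)/3 = 10.5759530
R(3,2) = (16·10.5759530 − 10.6339675) / 15 = 10.5720854

10.57209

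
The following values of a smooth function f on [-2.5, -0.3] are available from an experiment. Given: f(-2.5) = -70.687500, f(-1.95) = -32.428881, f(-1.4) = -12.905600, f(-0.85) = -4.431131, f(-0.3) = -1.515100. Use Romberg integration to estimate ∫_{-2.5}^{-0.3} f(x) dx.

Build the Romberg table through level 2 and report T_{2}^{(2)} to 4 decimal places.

T_{0}^{(0)} (trapezoid, 1 panel, h=2.2000): -79.422860
T_{1}^{(0)} (trapezoid, 2 panels, h=1.1000): -53.907590
T_{2}^{(0)} (trapezoid, 4 panels, h=0.5500): -47.226802
T_{1}^{(1)} = -53.907590 + (-53.907590 − (-79.422860))/3 = -45.402500
T_{2}^{(1)} = -47.226802 + (-47.226802 − (-53.907590))/3 = -44.999873
T_{2}^{(2)} = -44.999873 + (-44.999873 − (-45.402500))/15 = -44.973031

-44.9730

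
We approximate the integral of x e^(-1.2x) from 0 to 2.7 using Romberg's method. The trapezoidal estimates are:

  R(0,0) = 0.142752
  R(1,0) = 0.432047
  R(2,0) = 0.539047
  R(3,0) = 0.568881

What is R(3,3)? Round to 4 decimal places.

0.5791

Richardson extrapolation on the trapezoidal column (denominator 4−1=3):
R(1,1) = (4·0.432047 − 0.142752) / 3 = 0.528479
R(2,1) = 0.539047 + (0.539047 − 0.432047)/3 = 0.574714
R(3,1) = (4·0.568881 − 0.539047) / 3 = 0.578826
R(2,2) = (16·0.574714 − 0.528479) / 15 = 0.577796
R(3,2) = (16·0.578826 − 0.574714) / 15 = 0.579100
R(3,3) = (64·0.579100 − 0.577796) / 63 = 0.579121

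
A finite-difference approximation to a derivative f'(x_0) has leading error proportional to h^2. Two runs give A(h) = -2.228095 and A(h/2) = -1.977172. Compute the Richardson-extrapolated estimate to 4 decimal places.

-1.8935

The leading error scales as h^2; refining by a factor of 2 reduces it by 2^2 = 4.
Extrapolated value = (4·A(h/2) − A(h)) / (4 − 1)
= (4·(-1.977172) − (-2.228095)) / 3
= -5.680593 / 3 = -1.893531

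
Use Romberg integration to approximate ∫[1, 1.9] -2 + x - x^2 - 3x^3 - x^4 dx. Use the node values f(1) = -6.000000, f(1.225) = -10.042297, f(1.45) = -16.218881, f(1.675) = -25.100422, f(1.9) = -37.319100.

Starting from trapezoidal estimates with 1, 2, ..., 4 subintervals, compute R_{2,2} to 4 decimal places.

-16.2243

R_{0,0} (trapezoid, 1 panel, h=0.9000): -19.493595
R_{1,0} (trapezoid, 2 panels, h=0.4500): -17.045294
R_{2,0} (trapezoid, 4 panels, h=0.2250): -16.429759
R_{1,1} = -17.045294 + (-17.045294 − (-19.493595))/3 = -16.229194
R_{2,1} = -16.429759 + (-16.429759 − (-17.045294))/3 = -16.224581
R_{2,2} = -16.224581 + (-16.224581 − (-16.229194))/15 = -16.224273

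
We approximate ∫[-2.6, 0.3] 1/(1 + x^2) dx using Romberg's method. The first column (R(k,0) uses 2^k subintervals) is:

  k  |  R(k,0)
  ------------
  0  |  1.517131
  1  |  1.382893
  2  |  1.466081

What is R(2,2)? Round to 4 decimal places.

Richardson extrapolation on the trapezoidal column (denominator 4−1=3):
R(1,1) = (4·1.382893 − 1.517131) / 3 = 1.338147
R(2,1) = (4·1.466081 − 1.382893) / 3 = 1.493810
R(2,2) = 1.493810 + (1.493810 − 1.338147)/15 = 1.504188

1.5042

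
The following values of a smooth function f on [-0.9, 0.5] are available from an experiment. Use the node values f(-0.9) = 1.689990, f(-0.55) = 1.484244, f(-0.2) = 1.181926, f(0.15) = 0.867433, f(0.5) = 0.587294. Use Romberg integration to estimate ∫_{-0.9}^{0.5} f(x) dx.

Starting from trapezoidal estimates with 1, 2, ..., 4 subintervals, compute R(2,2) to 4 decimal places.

1.6392

R(0,0) (trapezoid, 1 panel, h=1.4000): 1.594099
R(1,0) (trapezoid, 2 panels, h=0.7000): 1.624398
R(2,0) (trapezoid, 4 panels, h=0.3500): 1.635286
R(1,1) = 1.624398 + (1.624398 − 1.594099)/3 = 1.634498
R(2,1) = 1.635286 + (1.635286 − 1.624398)/3 = 1.638915
R(2,2) = 1.638915 + (1.638915 − 1.634498)/15 = 1.639209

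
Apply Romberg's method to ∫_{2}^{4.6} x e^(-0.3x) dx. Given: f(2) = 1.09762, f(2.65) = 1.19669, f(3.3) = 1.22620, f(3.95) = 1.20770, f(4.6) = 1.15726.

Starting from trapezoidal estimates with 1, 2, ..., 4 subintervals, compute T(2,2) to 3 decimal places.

T(0,0) (trapezoid, 1 panel, h=2.6000): 2.93134
T(1,0) (trapezoid, 2 panels, h=1.3000): 3.05973
T(2,0) (trapezoid, 4 panels, h=0.6500): 3.09272
T(1,1) = 3.05973 + (3.05973 − 2.93134)/3 = 3.10253
T(2,1) = 3.09272 + (3.09272 − 3.05973)/3 = 3.10372
T(2,2) = 3.10372 + (3.10372 − 3.10253)/15 = 3.10380

3.104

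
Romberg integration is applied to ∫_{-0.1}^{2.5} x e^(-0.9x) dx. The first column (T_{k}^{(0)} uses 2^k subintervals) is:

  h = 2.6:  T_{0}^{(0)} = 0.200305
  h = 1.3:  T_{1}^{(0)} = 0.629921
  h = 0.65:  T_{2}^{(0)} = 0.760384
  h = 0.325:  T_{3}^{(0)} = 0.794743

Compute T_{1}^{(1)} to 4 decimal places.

0.7731

Richardson extrapolation on the trapezoidal column (denominator 4−1=3):
T_{1}^{(1)} = (4·0.629921 − 0.200305) / 3 = 0.773126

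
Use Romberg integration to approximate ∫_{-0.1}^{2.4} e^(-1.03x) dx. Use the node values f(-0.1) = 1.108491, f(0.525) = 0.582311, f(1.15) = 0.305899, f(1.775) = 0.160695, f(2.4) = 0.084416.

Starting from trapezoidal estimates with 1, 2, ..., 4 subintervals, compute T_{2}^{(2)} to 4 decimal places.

T_{0}^{(0)} (trapezoid, 1 panel, h=2.5000): 1.491134
T_{1}^{(0)} (trapezoid, 2 panels, h=1.2500): 1.127941
T_{2}^{(0)} (trapezoid, 4 panels, h=0.6250): 1.028349
T_{1}^{(1)} = 1.127941 + (1.127941 − 1.491134)/3 = 1.006877
T_{2}^{(1)} = 1.028349 + (1.028349 − 1.127941)/3 = 0.995152
T_{2}^{(2)} = 0.995152 + (0.995152 − 1.006877)/15 = 0.994370

0.9944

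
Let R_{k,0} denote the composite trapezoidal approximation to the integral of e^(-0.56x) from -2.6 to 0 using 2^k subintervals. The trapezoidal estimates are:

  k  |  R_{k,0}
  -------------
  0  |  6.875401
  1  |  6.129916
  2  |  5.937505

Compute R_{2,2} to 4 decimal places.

Richardson extrapolation on the trapezoidal column (denominator 4−1=3):
R_{1,1} = (4·6.129916 − 6.875401) / 3 = 5.881421
R_{2,1} = (4·5.937505 − 6.129916) / 3 = 5.873368
R_{2,2} = (16·5.873368 − 5.881421) / 15 = 5.872831
(Column j=1 coincides with Simpson's rule on the same nodes.)

5.8728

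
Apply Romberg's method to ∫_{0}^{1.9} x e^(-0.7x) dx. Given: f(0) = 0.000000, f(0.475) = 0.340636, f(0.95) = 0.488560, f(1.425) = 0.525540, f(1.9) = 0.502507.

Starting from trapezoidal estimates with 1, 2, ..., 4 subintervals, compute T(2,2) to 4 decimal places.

0.7832

T(0,0) (trapezoid, 1 panel, h=1.9000): 0.477382
T(1,0) (trapezoid, 2 panels, h=0.9500): 0.702823
T(2,0) (trapezoid, 4 panels, h=0.4750): 0.762845
T(1,1) = 0.702823 + (0.702823 − 0.477382)/3 = 0.777970
T(2,1) = 0.762845 + (0.762845 − 0.702823)/3 = 0.782852
T(2,2) = 0.782852 + (0.782852 − 0.777970)/15 = 0.783177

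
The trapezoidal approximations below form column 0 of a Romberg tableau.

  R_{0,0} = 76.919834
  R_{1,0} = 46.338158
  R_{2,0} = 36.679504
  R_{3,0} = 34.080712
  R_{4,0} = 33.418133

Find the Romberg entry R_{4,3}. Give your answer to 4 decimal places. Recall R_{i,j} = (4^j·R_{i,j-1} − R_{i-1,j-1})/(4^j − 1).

33.1961

Richardson extrapolation on the trapezoidal column (denominator 4−1=3):
R_{2,1} = 36.679504 + (36.679504 − 46.338158)/3 = 33.459953
R_{3,1} = (4·34.080712 − 36.679504) / 3 = 33.214448
R_{4,1} = 33.418133 + (33.418133 − 34.080712)/3 = 33.197273
R_{3,2} = (16·33.214448 − 33.459953) / 15 = 33.198081
R_{4,2} = 33.197273 + (33.197273 − 33.214448)/15 = 33.196128
R_{4,3} = (64·33.196128 − 33.198081) / 63 = 33.196097
(Column j=1 coincides with Simpson's rule on the same nodes.)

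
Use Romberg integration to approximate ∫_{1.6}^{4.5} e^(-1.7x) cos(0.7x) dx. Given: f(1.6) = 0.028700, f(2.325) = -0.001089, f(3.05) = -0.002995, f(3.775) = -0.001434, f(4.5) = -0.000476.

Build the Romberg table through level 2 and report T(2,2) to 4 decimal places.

0.0026

T(0,0) (trapezoid, 1 panel, h=2.9000): 0.040925
T(1,0) (trapezoid, 2 panels, h=1.4500): 0.016120
T(2,0) (trapezoid, 4 panels, h=0.7250): 0.006231
T(1,1) = 0.016120 + (0.016120 − 0.040925)/3 = 0.007852
T(2,1) = 0.006231 + (0.006231 − 0.016120)/3 = 0.002935
T(2,2) = 0.002935 + (0.002935 − 0.007852)/15 = 0.002607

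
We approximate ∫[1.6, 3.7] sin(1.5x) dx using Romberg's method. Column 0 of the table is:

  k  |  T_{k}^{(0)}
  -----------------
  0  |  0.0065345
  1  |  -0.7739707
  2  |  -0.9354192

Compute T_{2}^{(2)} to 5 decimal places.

-0.98624

Richardson extrapolation on the trapezoidal column (denominator 4−1=3):
T_{1}^{(1)} = -0.7739707 + (-0.7739707 − 0.0065345)/3 = -1.0341391
T_{2}^{(1)} = -0.9354192 + (-0.9354192 − (-0.7739707))/3 = -0.9892354
T_{2}^{(2)} = -0.9892354 + (-0.9892354 − (-1.0341391))/15 = -0.9862418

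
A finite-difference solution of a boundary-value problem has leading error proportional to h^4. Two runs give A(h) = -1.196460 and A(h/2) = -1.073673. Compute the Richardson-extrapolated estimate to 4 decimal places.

-1.0655

The leading error scales as h^4; refining by a factor of 2 reduces it by 2^4 = 16.
Extrapolated value = (16·A(h/2) − A(h)) / (16 − 1)
= (16·(-1.073673) − (-1.196460)) / 15
= -15.982308 / 15 = -1.065487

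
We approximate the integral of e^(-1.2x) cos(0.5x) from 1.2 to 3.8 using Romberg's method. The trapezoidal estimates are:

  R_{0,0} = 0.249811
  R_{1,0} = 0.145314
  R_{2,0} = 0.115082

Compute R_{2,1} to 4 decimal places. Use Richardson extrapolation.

0.1050

Richardson extrapolation on the trapezoidal column (denominator 4−1=3):
R_{2,1} = (4·0.115082 − 0.145314) / 3 = 0.105005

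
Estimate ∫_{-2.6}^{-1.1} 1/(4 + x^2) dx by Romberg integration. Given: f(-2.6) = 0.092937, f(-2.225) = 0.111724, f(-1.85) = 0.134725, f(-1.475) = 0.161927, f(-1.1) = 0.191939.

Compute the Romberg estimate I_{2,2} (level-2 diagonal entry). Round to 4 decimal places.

I_{0,0} (trapezoid, 1 panel, h=1.5000): 0.213657
I_{1,0} (trapezoid, 2 panels, h=0.7500): 0.207872
I_{2,0} (trapezoid, 4 panels, h=0.3750): 0.206555
I_{1,1} = 0.207872 + (0.207872 − 0.213657)/3 = 0.205944
I_{2,1} = 0.206555 + (0.206555 − 0.207872)/3 = 0.206116
I_{2,2} = 0.206116 + (0.206116 − 0.205944)/15 = 0.206127

0.2061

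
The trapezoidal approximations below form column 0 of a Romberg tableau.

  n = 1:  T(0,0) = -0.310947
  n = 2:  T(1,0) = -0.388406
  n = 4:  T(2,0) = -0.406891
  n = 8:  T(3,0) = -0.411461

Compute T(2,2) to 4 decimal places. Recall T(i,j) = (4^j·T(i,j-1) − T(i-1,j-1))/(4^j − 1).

Richardson extrapolation on the trapezoidal column (denominator 4−1=3):
T(1,1) = (4·(-0.388406) − (-0.310947)) / 3 = -0.414226
T(2,1) = (4·(-0.406891) − (-0.388406)) / 3 = -0.413053
T(2,2) = (16·(-0.413053) − (-0.414226)) / 15 = -0.412975

-0.4130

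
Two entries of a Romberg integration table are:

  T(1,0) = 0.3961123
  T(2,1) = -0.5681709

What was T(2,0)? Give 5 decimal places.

-0.32710

From T(2,1) = (4·T(2,0) − T(1,0))/3, solve for T(2,0):
4·T(2,0) = 3·(-0.5681709) + 0.3961123 = -1.3084004
T(2,0) = -0.3271001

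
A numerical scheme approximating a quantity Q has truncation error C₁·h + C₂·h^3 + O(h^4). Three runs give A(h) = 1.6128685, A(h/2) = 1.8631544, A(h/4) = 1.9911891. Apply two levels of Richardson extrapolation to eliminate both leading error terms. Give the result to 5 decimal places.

2.12005

First eliminate the h term (factor 2^1 = 2):
  B₁ = (2·1.8631544 − 1.6128685)/1 = 2.1134403
  B₂ = (2·1.9911891 − 1.8631544)/1 = 2.1192238
Then eliminate the h^3 term (factor 2^3 = 8):
  (8·2.1192238 − 2.1134403)/7 = 2.1200500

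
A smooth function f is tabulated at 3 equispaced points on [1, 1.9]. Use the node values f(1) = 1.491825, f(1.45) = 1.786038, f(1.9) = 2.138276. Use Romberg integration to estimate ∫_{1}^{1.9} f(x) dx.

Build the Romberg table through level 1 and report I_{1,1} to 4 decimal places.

I_{0,0} (trapezoid, 1 panel, h=0.9000): 1.633545
I_{1,0} (trapezoid, 2 panels, h=0.4500): 1.620490
I_{1,1} = 1.620490 + (1.620490 − 1.633545)/3 = 1.616138

1.6161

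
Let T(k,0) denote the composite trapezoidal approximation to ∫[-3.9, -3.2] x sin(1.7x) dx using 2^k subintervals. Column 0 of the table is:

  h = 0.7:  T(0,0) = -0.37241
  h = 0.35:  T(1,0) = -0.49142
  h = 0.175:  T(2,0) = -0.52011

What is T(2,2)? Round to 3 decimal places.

Richardson extrapolation on the trapezoidal column (denominator 4−1=3):
T(1,1) = (4·(-0.49142) − (-0.37241)) / 3 = -0.53109
T(2,1) = (4·(-0.52011) − (-0.49142)) / 3 = -0.52967
T(2,2) = (16·(-0.52967) − (-0.53109)) / 15 = -0.52958

-0.530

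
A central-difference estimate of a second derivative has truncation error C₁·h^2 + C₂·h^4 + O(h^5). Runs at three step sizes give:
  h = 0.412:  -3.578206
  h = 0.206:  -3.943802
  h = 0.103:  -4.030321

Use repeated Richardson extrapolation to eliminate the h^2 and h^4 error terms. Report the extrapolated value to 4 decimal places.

-4.0587

First eliminate the h^2 term (factor 2^2 = 4):
  B₁ = (4·(-3.943802) − (-3.578206))/3 = -4.065667
  B₂ = (4·(-4.030321) − (-3.943802))/3 = -4.059161
Then eliminate the h^4 term (factor 2^4 = 16):
  (16·(-4.059161) − (-4.065667))/15 = -4.058727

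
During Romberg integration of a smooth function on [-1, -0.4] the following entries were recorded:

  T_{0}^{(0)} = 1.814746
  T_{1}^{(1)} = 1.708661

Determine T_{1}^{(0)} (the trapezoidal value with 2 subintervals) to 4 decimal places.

From T_{1}^{(1)} = (4·T_{1}^{(0)} − T_{0}^{(0)})/3, solve for T_{1}^{(0)}:
4·T_{1}^{(0)} = 3·1.708661 + 1.814746 = 6.940729
T_{1}^{(0)} = 1.735182

1.7352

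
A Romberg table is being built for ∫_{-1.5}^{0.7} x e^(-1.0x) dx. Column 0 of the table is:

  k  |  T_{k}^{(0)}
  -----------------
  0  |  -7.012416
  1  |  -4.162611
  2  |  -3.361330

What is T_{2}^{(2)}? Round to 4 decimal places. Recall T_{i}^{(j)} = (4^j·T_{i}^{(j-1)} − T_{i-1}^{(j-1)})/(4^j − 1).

T_{1}^{(1)} = -4.162611 + (-4.162611 − (-7.012416))/3 = -3.212676
T_{2}^{(1)} = -3.361330 + (-3.361330 − (-4.162611))/3 = -3.094236
T_{2}^{(2)} = -3.094236 + (-3.094236 − (-3.212676))/15 = -3.086340

-3.0863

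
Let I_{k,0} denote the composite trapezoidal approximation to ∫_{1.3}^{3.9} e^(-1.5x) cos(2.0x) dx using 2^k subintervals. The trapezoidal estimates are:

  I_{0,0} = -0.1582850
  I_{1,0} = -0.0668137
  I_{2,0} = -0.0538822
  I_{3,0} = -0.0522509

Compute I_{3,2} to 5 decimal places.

Richardson extrapolation on the trapezoidal column (denominator 4−1=3):
I_{2,1} = (4·(-0.0538822) − (-0.0668137)) / 3 = -0.0495717
I_{3,1} = (4·(-0.0522509) − (-0.0538822)) / 3 = -0.0517071
I_{3,2} = (16·(-0.0517071) − (-0.0495717)) / 15 = -0.0518495

-0.05185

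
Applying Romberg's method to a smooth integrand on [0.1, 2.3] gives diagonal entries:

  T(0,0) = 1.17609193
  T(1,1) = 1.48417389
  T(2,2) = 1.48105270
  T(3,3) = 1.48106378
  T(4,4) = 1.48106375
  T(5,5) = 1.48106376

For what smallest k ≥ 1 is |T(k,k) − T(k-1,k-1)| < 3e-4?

|T(1,1) − T(0,0)| = 0.30808196 ≥ 3e-4
|T(2,2) − T(1,1)| = 0.00312119 ≥ 3e-4
|T(3,3) − T(2,2)| = 0.00001108 < 3e-4

k = 3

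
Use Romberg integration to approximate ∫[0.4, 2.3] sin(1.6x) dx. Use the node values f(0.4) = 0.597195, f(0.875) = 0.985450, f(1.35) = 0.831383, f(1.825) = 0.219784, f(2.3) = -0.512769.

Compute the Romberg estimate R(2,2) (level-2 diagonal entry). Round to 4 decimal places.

R(0,0) (trapezoid, 1 panel, h=1.9000): 0.080205
R(1,0) (trapezoid, 2 panels, h=0.9500): 0.829916
R(2,0) (trapezoid, 4 panels, h=0.4750): 0.987444
R(1,1) = 0.829916 + (0.829916 − 0.080205)/3 = 1.079820
R(2,1) = 0.987444 + (0.987444 − 0.829916)/3 = 1.039953
R(2,2) = 1.039953 + (1.039953 − 1.079820)/15 = 1.037295

1.0373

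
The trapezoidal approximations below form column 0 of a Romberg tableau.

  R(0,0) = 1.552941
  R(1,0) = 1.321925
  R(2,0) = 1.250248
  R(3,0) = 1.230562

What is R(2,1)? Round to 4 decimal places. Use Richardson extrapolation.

Richardson extrapolation on the trapezoidal column (denominator 4−1=3):
R(2,1) = 1.250248 + (1.250248 − 1.321925)/3 = 1.226356
(Column j=1 coincides with Simpson's rule on the same nodes.)

1.2264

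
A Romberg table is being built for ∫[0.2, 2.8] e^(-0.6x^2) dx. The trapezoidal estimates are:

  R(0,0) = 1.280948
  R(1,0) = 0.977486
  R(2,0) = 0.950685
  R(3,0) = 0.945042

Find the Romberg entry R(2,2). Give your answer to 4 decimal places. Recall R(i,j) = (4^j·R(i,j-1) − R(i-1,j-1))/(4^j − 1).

Richardson extrapolation on the trapezoidal column (denominator 4−1=3):
R(1,1) = 0.977486 + (0.977486 − 1.280948)/3 = 0.876332
R(2,1) = (4·0.950685 − 0.977486) / 3 = 0.941751
R(2,2) = 0.941751 + (0.941751 − 0.876332)/15 = 0.946112

0.9461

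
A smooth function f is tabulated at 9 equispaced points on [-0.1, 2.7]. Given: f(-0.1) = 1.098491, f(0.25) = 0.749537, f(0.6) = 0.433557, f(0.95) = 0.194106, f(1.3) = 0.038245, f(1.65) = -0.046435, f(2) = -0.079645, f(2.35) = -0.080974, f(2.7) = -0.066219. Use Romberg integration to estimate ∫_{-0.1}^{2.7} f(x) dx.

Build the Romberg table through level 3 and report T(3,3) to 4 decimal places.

T(0,0) (trapezoid, 1 panel, h=2.8000): 1.445181
T(1,0) (trapezoid, 2 panels, h=1.4000): 0.776133
T(2,0) (trapezoid, 4 panels, h=0.7000): 0.635805
T(3,0) (trapezoid, 8 panels, h=0.3500): 0.603584
T(1,1) = 0.776133 + (0.776133 − 1.445181)/3 = 0.553117
T(2,1) = 0.635805 + (0.635805 − 0.776133)/3 = 0.589029
T(3,1) = 0.603584 + (0.603584 − 0.635805)/3 = 0.592844
T(2,2) = 0.589029 + (0.589029 − 0.553117)/15 = 0.591423
T(3,2) = 0.592844 + (0.592844 − 0.589029)/15 = 0.593098
T(3,3) = 0.593098 + (0.593098 − 0.591423)/63 = 0.593125

0.5931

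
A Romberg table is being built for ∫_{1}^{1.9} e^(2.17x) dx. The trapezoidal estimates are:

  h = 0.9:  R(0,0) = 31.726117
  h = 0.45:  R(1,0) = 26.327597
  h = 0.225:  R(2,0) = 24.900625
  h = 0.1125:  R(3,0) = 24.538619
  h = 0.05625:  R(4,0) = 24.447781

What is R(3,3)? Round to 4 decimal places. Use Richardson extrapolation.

24.4175

Richardson extrapolation on the trapezoidal column (denominator 4−1=3):
R(1,1) = 26.327597 + (26.327597 − 31.726117)/3 = 24.528090
R(2,1) = (4·24.900625 − 26.327597) / 3 = 24.424968
R(3,1) = (4·24.538619 − 24.900625) / 3 = 24.417950
R(2,2) = 24.424968 + (24.424968 − 24.528090)/15 = 24.418093
R(3,2) = (16·24.417950 − 24.424968) / 15 = 24.417482
R(3,3) = (64·24.417482 − 24.418093) / 63 = 24.417472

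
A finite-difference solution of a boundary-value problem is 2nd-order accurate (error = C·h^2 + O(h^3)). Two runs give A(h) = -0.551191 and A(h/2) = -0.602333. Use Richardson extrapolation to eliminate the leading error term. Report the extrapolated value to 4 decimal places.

Extrapolated value = (4·A(h/2) − A(h)) / (4 − 1)
= (4·(-0.602333) − (-0.551191)) / 3
= -1.858141 / 3 = -0.619380

-0.6194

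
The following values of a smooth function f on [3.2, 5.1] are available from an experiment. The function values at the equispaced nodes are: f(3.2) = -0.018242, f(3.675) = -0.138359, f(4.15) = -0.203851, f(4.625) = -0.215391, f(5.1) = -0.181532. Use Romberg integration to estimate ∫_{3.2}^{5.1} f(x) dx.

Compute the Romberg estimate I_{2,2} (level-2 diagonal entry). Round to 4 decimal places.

-0.3201

I_{0,0} (trapezoid, 1 panel, h=1.9000): -0.189785
I_{1,0} (trapezoid, 2 panels, h=0.9500): -0.288551
I_{2,0} (trapezoid, 4 panels, h=0.4750): -0.312307
I_{1,1} = -0.288551 + (-0.288551 − (-0.189785))/3 = -0.321473
I_{2,1} = -0.312307 + (-0.312307 − (-0.288551))/3 = -0.320226
I_{2,2} = -0.320226 + (-0.320226 − (-0.321473))/15 = -0.320143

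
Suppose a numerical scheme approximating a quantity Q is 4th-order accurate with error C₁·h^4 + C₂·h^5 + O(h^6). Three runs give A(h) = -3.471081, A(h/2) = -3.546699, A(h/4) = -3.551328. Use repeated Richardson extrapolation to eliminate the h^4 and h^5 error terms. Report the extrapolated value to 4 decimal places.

First eliminate the h^4 term (factor 2^4 = 16):
  B₁ = (16·(-3.546699) − (-3.471081))/15 = -3.551740
  B₂ = (16·(-3.551328) − (-3.546699))/15 = -3.551637
Then eliminate the h^5 term (factor 2^5 = 32):
  (32·(-3.551637) − (-3.551740))/31 = -3.551634

-3.5516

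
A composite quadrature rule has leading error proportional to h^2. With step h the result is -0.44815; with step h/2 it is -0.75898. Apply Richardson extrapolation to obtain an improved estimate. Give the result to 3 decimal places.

-0.863

The leading error scales as h^2; refining by a factor of 2 reduces it by 2^2 = 4.
Extrapolated value = (4·A(h/2) − A(h)) / (4 − 1)
= (4·(-0.75898) − (-0.44815)) / 3
= -2.58777 / 3 = -0.86259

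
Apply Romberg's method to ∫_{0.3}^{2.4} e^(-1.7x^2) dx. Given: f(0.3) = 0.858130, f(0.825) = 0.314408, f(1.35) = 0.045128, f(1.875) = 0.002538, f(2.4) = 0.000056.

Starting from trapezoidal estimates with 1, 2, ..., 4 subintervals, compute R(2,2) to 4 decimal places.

R(0,0) (trapezoid, 1 panel, h=2.1000): 0.901095
R(1,0) (trapezoid, 2 panels, h=1.0500): 0.497932
R(2,0) (trapezoid, 4 panels, h=0.5250): 0.415363
R(1,1) = 0.497932 + (0.497932 − 0.901095)/3 = 0.363544
R(2,1) = 0.415363 + (0.415363 − 0.497932)/3 = 0.387840
R(2,2) = 0.387840 + (0.387840 − 0.363544)/15 = 0.389460

0.3895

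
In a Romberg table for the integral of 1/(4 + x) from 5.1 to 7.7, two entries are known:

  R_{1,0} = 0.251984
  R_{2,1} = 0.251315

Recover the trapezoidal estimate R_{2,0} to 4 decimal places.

From R_{2,1} = (4·R_{2,0} − R_{1,0})/3, solve for R_{2,0}:
4·R_{2,0} = 3·0.251315 + 0.251984 = 1.005929
R_{2,0} = 0.251482

0.2515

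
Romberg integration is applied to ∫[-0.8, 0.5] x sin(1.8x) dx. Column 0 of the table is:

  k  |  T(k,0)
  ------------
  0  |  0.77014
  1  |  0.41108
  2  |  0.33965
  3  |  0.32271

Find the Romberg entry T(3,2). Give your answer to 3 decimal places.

0.317

Richardson extrapolation on the trapezoidal column (denominator 4−1=3):
T(2,1) = 0.33965 + (0.33965 − 0.41108)/3 = 0.31584
T(3,1) = (4·0.32271 − 0.33965) / 3 = 0.31706
T(3,2) = (16·0.31706 − 0.31584) / 15 = 0.31714
(Column j=1 coincides with Simpson's rule on the same nodes.)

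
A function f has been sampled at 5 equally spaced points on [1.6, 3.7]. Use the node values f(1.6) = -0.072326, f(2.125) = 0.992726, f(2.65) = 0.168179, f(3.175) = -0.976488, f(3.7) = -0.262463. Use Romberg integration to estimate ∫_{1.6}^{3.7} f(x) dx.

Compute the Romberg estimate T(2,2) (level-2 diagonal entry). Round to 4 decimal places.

T(0,0) (trapezoid, 1 panel, h=2.1000): -0.351528
T(1,0) (trapezoid, 2 panels, h=1.0500): 0.000824
T(2,0) (trapezoid, 4 panels, h=0.5250): 0.008937
T(1,1) = 0.000824 + (0.000824 − (-0.351528))/3 = 0.118275
T(2,1) = 0.008937 + (0.008937 − 0.000824)/3 = 0.011641
T(2,2) = 0.011641 + (0.011641 − 0.118275)/15 = 0.004532

0.0045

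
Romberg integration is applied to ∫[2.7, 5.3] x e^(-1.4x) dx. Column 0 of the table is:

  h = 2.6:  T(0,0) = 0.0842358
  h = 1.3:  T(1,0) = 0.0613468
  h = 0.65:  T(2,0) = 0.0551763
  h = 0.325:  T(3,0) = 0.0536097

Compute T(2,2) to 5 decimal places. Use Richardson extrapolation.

T(1,1) = (4·0.0613468 − 0.0842358) / 3 = 0.0537171
T(2,1) = (4·0.0551763 − 0.0613468) / 3 = 0.0531195
T(2,2) = 0.0531195 + (0.0531195 − 0.0537171)/15 = 0.0530797
(Column j=1 coincides with Simpson's rule on the same nodes.)

0.05308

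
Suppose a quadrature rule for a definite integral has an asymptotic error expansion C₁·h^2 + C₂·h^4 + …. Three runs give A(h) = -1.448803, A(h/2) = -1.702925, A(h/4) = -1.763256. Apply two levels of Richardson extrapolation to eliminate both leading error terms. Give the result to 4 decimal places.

First eliminate the h^2 term (factor 2^2 = 4):
  B₁ = (4·(-1.702925) − (-1.448803))/3 = -1.787632
  B₂ = (4·(-1.763256) − (-1.702925))/3 = -1.783366
Then eliminate the h^4 term (factor 2^4 = 16):
  (16·(-1.783366) − (-1.787632))/15 = -1.783082

-1.7831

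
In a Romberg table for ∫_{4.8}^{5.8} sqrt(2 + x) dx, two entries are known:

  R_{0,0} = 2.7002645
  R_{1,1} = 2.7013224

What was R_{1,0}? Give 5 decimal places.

From R_{1,1} = (4·R_{1,0} − R_{0,0})/3, solve for R_{1,0}:
4·R_{1,0} = 3·2.7013224 + 2.7002645 = 10.8042317
R_{1,0} = 2.7010579

2.70106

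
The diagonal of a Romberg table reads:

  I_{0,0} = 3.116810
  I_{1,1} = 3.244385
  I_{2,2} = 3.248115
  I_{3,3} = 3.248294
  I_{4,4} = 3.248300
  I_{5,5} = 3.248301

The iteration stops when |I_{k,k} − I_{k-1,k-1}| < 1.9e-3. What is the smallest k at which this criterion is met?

|I_{1,1} − I_{0,0}| = 0.127575 ≥ 1.9e-3
|I_{2,2} − I_{1,1}| = 0.003730 ≥ 1.9e-3
|I_{3,3} − I_{2,2}| = 0.000179 < 1.9e-3

k = 3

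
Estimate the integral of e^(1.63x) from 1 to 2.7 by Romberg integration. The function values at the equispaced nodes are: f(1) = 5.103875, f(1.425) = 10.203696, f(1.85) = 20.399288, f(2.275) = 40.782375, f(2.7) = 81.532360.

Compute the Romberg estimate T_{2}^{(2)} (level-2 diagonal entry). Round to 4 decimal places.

T_{0}^{(0)} (trapezoid, 1 panel, h=1.7000): 73.640800
T_{1}^{(0)} (trapezoid, 2 panels, h=0.8500): 54.159795
T_{2}^{(0)} (trapezoid, 4 panels, h=0.4250): 48.748978
T_{1}^{(1)} = 54.159795 + (54.159795 − 73.640800)/3 = 47.666127
T_{2}^{(1)} = 48.748978 + (48.748978 − 54.159795)/3 = 46.945372
T_{2}^{(2)} = 46.945372 + (46.945372 − 47.666127)/15 = 46.897322

46.8973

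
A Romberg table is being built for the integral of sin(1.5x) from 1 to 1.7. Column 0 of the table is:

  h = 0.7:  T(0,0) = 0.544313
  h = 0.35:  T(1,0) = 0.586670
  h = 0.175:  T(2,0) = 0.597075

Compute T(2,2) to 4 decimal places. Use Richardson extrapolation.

Richardson extrapolation on the trapezoidal column (denominator 4−1=3):
T(1,1) = 0.586670 + (0.586670 − 0.544313)/3 = 0.600789
T(2,1) = 0.597075 + (0.597075 − 0.586670)/3 = 0.600543
T(2,2) = 0.600543 + (0.600543 − 0.600789)/15 = 0.600527

0.6005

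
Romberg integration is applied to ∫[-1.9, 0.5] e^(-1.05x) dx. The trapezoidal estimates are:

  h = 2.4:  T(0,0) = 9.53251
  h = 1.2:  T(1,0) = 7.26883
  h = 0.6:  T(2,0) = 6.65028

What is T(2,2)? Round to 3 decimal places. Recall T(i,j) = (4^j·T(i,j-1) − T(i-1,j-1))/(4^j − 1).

Richardson extrapolation on the trapezoidal column (denominator 4−1=3):
T(1,1) = 7.26883 + (7.26883 − 9.53251)/3 = 6.51427
T(2,1) = 6.65028 + (6.65028 − 7.26883)/3 = 6.44410
T(2,2) = 6.44410 + (6.44410 − 6.51427)/15 = 6.43942
(Column j=1 coincides with Simpson's rule on the same nodes.)

6.439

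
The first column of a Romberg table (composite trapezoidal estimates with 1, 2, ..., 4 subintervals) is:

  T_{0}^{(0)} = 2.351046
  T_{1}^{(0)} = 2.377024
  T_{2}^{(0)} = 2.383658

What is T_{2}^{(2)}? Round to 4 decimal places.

Richardson extrapolation on the trapezoidal column (denominator 4−1=3):
T_{1}^{(1)} = (4·2.377024 − 2.351046) / 3 = 2.385683
T_{2}^{(1)} = 2.383658 + (2.383658 − 2.377024)/3 = 2.385869
T_{2}^{(2)} = (16·2.385869 − 2.385683) / 15 = 2.385881
(Column j=1 coincides with Simpson's rule on the same nodes.)

2.3859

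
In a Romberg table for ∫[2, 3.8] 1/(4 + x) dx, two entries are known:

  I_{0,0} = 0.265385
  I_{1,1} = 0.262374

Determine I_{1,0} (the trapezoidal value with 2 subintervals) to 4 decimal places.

From I_{1,1} = (4·I_{1,0} − I_{0,0})/3, solve for I_{1,0}:
4·I_{1,0} = 3·0.262374 + 0.265385 = 1.052507
I_{1,0} = 0.263127

0.2631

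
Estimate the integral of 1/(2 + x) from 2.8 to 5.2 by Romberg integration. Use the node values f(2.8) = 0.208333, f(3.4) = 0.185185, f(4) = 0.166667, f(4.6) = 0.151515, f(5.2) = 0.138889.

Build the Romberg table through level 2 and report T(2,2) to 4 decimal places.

0.4055

T(0,0) (trapezoid, 1 panel, h=2.4000): 0.416666
T(1,0) (trapezoid, 2 panels, h=1.2000): 0.408334
T(2,0) (trapezoid, 4 panels, h=0.6000): 0.406187
T(1,1) = 0.408334 + (0.408334 − 0.416666)/3 = 0.405557
T(2,1) = 0.406187 + (0.406187 − 0.408334)/3 = 0.405471
T(2,2) = 0.405471 + (0.405471 − 0.405557)/15 = 0.405465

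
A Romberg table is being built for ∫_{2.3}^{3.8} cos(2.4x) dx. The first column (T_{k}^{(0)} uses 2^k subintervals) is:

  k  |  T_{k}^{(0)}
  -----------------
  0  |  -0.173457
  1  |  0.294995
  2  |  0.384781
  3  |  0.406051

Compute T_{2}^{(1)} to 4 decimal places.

T_{2}^{(1)} = 0.384781 + (0.384781 − 0.294995)/3 = 0.414710
(Column j=1 coincides with Simpson's rule on the same nodes.)

0.4147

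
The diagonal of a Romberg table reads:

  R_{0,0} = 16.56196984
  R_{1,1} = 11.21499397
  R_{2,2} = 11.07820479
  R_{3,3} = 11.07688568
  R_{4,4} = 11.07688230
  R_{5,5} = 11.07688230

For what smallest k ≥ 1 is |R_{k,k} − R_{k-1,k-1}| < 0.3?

|R_{1,1} − R_{0,0}| = 5.34697587 ≥ 0.3
|R_{2,2} − R_{1,1}| = 0.13678918 < 0.3

k = 2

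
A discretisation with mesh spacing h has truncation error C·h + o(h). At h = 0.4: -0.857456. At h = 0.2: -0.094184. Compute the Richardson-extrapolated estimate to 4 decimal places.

0.6691

The leading error scales as h; refining by a factor of 2 reduces it by 2^1 = 2.
Extrapolated value = (2·A(h/2) − A(h)) / (2 − 1)
= (2·(-0.094184) − (-0.857456)) / 1
= 0.669088 / 1 = 0.669088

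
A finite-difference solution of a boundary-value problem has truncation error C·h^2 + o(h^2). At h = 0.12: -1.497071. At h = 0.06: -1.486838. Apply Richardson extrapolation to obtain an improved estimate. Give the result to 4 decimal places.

-1.4834

The leading error scales as h^2; refining by a factor of 2 reduces it by 2^2 = 4.
Extrapolated value = (4·A(h/2) − A(h)) / (4 − 1)
= (4·(-1.486838) − (-1.497071)) / 3
= -4.450281 / 3 = -1.483427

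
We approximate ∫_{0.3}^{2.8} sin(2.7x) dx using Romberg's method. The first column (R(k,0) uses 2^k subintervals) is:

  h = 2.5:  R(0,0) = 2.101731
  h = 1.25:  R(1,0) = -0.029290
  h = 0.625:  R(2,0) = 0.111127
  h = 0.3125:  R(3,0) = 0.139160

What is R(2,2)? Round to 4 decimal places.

0.2178

R(1,1) = (4·(-0.029290) − 2.101731) / 3 = -0.739630
R(2,1) = (4·0.111127 − (-0.029290)) / 3 = 0.157933
R(2,2) = (16·0.157933 − (-0.739630)) / 15 = 0.217771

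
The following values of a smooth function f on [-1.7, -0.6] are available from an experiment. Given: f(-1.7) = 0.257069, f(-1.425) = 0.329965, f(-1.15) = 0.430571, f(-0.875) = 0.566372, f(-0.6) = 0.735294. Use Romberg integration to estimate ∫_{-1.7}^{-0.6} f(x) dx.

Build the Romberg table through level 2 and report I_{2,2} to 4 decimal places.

I_{0,0} (trapezoid, 1 panel, h=1.1000): 0.545800
I_{1,0} (trapezoid, 2 panels, h=0.5500): 0.509714
I_{2,0} (trapezoid, 4 panels, h=0.2750): 0.501350
I_{1,1} = 0.509714 + (0.509714 − 0.545800)/3 = 0.497685
I_{2,1} = 0.501350 + (0.501350 − 0.509714)/3 = 0.498562
I_{2,2} = 0.498562 + (0.498562 − 0.497685)/15 = 0.498620

0.4986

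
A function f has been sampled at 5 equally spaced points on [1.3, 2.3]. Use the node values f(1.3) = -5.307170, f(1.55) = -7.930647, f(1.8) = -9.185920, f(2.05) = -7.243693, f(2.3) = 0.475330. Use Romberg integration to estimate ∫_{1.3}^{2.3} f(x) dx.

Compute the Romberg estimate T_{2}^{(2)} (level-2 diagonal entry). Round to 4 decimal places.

-6.9959

T_{0}^{(0)} (trapezoid, 1 panel, h=1.0000): -2.415920
T_{1}^{(0)} (trapezoid, 2 panels, h=0.5000): -5.800920
T_{2}^{(0)} (trapezoid, 4 panels, h=0.2500): -6.694045
T_{1}^{(1)} = -5.800920 + (-5.800920 − (-2.415920))/3 = -6.929253
T_{2}^{(1)} = -6.694045 + (-6.694045 − (-5.800920))/3 = -6.991753
T_{2}^{(2)} = -6.991753 + (-6.991753 − (-6.929253))/15 = -6.995920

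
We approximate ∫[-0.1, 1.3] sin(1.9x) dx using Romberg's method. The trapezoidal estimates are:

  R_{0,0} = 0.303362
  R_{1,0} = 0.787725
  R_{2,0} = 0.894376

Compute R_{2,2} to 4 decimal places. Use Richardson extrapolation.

0.9286

R_{1,1} = (4·0.787725 − 0.303362) / 3 = 0.949179
R_{2,1} = 0.894376 + (0.894376 − 0.787725)/3 = 0.929926
R_{2,2} = 0.929926 + (0.929926 − 0.949179)/15 = 0.928642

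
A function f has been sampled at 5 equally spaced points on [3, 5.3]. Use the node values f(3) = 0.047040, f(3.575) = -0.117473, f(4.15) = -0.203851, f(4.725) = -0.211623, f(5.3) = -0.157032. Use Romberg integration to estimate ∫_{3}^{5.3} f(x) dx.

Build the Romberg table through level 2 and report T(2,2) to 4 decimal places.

-0.3513

T(0,0) (trapezoid, 1 panel, h=2.3000): -0.126491
T(1,0) (trapezoid, 2 panels, h=1.1500): -0.297674
T(2,0) (trapezoid, 4 panels, h=0.5750): -0.338067
T(1,1) = -0.297674 + (-0.297674 − (-0.126491))/3 = -0.354735
T(2,1) = -0.338067 + (-0.338067 − (-0.297674))/3 = -0.351531
T(2,2) = -0.351531 + (-0.351531 − (-0.354735))/15 = -0.351317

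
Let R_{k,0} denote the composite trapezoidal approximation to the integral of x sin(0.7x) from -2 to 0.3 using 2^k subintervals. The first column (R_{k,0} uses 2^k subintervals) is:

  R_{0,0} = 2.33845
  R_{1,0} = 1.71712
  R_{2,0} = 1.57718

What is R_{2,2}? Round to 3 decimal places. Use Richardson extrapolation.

Richardson extrapolation on the trapezoidal column (denominator 4−1=3):
R_{1,1} = 1.71712 + (1.71712 − 2.33845)/3 = 1.51001
R_{2,1} = (4·1.57718 − 1.71712) / 3 = 1.53053
R_{2,2} = (16·1.53053 − 1.51001) / 15 = 1.53190

1.532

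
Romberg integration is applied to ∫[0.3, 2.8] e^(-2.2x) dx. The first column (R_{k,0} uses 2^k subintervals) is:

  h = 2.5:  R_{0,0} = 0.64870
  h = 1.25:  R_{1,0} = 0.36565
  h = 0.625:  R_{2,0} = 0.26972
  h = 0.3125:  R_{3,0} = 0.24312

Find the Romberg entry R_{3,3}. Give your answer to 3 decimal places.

0.234

R_{1,1} = 0.36565 + (0.36565 − 0.64870)/3 = 0.27130
R_{2,1} = (4·0.26972 − 0.36565) / 3 = 0.23774
R_{3,1} = (4·0.24312 − 0.26972) / 3 = 0.23425
R_{2,2} = 0.23774 + (0.23774 − 0.27130)/15 = 0.23550
R_{3,2} = (16·0.23425 − 0.23774) / 15 = 0.23402
R_{3,3} = 0.23402 + (0.23402 − 0.23550)/63 = 0.23400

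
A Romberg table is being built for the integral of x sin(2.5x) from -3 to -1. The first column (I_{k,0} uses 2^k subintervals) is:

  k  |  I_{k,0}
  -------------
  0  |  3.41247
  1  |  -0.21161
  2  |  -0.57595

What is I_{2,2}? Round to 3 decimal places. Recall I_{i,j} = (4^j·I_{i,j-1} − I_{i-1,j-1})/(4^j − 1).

Richardson extrapolation on the trapezoidal column (denominator 4−1=3):
I_{1,1} = (4·(-0.21161) − 3.41247) / 3 = -1.41964
I_{2,1} = -0.57595 + (-0.57595 − (-0.21161))/3 = -0.69740
I_{2,2} = (16·(-0.69740) − (-1.41964)) / 15 = -0.64925

-0.649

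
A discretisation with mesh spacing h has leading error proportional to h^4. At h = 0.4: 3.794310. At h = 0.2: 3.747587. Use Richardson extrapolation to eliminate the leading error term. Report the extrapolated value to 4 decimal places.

The leading error scales as h^4; refining by a factor of 2 reduces it by 2^4 = 16.
Extrapolated value = (16·A(h/2) − A(h)) / (16 − 1)
= (16·3.747587 − 3.794310) / 15
= 56.167082 / 15 = 3.744472

3.7445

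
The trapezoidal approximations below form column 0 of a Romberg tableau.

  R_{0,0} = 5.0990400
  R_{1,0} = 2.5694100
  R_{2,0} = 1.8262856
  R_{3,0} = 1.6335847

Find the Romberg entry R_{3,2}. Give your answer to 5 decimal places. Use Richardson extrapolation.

R_{2,1} = 1.8262856 + (1.8262856 − 2.5694100)/3 = 1.5785775
R_{3,1} = 1.6335847 + (1.6335847 − 1.8262856)/3 = 1.5693511
R_{3,2} = (16·1.5693511 − 1.5785775) / 15 = 1.5687360

1.56874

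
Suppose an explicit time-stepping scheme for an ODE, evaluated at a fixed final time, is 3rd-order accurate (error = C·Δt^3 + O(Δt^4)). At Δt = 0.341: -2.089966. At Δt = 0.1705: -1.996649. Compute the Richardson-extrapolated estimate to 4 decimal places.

-1.9833

Extrapolated value = (8·A(Δt/2) − A(Δt)) / (8 − 1)
= (8·(-1.996649) − (-2.089966)) / 7
= -13.883226 / 7 = -1.983318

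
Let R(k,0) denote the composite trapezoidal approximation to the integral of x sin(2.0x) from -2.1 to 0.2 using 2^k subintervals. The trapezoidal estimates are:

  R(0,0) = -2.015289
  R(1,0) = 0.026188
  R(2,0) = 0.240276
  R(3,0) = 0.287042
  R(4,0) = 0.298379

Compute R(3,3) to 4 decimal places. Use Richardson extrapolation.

Richardson extrapolation on the trapezoidal column (denominator 4−1=3):
R(1,1) = (4·0.026188 − (-2.015289)) / 3 = 0.706680
R(2,1) = (4·0.240276 − 0.026188) / 3 = 0.311639
R(3,1) = (4·0.287042 − 0.240276) / 3 = 0.302631
R(2,2) = 0.311639 + (0.311639 − 0.706680)/15 = 0.285303
R(3,2) = 0.302631 + (0.302631 − 0.311639)/15 = 0.302030
R(3,3) = 0.302030 + (0.302030 − 0.285303)/63 = 0.302296
(Column j=1 coincides with Simpson's rule on the same nodes.)

0.3023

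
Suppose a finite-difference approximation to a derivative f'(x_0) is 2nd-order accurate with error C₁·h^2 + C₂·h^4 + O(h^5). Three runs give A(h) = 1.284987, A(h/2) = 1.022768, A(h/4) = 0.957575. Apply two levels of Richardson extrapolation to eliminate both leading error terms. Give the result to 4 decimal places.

First eliminate the h^2 term (factor 2^2 = 4):
  B₁ = (4·1.022768 − 1.284987)/3 = 0.935362
  B₂ = (4·0.957575 − 1.022768)/3 = 0.935844
Then eliminate the h^4 term (factor 2^4 = 16):
  (16·0.935844 − 0.935362)/15 = 0.935876

0.9359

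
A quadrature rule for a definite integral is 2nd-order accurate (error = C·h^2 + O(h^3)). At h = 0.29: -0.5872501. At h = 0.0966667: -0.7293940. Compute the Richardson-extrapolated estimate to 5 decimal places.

Extrapolated value = (9·A(h/3) − A(h)) / (9 − 1)
= (9·(-0.7293940) − (-0.5872501)) / 8
= -5.9772959 / 8 = -0.7471620

-0.74716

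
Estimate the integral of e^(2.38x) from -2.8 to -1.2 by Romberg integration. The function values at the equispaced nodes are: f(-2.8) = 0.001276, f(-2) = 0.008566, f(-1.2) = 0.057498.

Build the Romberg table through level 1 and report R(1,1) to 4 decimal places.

R(0,0) (trapezoid, 1 panel, h=1.6000): 0.047019
R(1,0) (trapezoid, 2 panels, h=0.8000): 0.030362
R(1,1) = 0.030362 + (0.030362 − 0.047019)/3 = 0.024810

0.0248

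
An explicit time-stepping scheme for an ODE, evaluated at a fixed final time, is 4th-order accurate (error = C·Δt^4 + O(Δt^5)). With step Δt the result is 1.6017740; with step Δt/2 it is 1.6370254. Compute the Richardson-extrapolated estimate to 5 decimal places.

1.63938

Extrapolated value = (16·A(Δt/2) − A(Δt)) / (16 − 1)
= (16·1.6370254 − 1.6017740) / 15
= 24.5906324 / 15 = 1.6393755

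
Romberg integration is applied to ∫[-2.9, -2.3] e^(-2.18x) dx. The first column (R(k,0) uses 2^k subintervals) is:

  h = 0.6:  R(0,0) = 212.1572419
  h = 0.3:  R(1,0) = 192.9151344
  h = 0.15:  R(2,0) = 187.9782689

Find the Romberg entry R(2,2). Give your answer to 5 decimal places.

Richardson extrapolation on the trapezoidal column (denominator 4−1=3):
R(1,1) = (4·192.9151344 − 212.1572419) / 3 = 186.5010986
R(2,1) = (4·187.9782689 − 192.9151344) / 3 = 186.3326471
R(2,2) = (16·186.3326471 − 186.5010986) / 15 = 186.3214170
(Column j=1 coincides with Simpson's rule on the same nodes.)

186.32142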